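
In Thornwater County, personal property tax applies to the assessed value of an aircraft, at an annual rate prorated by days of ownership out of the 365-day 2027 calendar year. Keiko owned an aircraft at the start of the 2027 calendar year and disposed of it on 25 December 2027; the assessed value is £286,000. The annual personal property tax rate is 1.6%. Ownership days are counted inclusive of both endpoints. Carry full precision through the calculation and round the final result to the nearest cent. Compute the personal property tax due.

Days held (1 January – 25 December 2027): 359 out of 365
Tax = £286,000 × 1.6% × 359/365 = £4,500.7781

£4,500.78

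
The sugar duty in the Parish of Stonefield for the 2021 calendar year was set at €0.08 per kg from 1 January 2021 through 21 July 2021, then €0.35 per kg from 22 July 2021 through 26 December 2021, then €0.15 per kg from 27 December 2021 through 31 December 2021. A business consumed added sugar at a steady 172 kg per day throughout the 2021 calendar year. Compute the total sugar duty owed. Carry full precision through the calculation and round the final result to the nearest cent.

1 January – 21 July 2021: 202 days × 172 kg/day = 34,744 kg at €0.08/kg → €2,779.52
22 July – 26 December 2021: 158 days × 172 kg/day = 27,176 kg at €0.35/kg → €9,511.60
27 December – 31 December 2021: 5 days × 172 kg/day = 860 kg at €0.15/kg → €129.00

€12,420.12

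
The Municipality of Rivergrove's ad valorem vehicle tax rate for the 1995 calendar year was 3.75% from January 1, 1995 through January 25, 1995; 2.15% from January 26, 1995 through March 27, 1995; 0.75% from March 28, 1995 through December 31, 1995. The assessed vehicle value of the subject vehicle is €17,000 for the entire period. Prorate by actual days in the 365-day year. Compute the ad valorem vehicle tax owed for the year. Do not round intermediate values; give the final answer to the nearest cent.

€202.21

January 1 – January 25, 1995: 25 days at 3.75% → €17,000 × 3.75% × 25/365 = €43.6644
January 26 – March 27, 1995: 61 days at 2.15% → €17,000 × 2.15% × 61/365 = €61.0836
March 28 – December 31, 1995: 279 days at 0.75% → €17,000 × 0.75% × 279/365 = €97.4589
Total = €202.2068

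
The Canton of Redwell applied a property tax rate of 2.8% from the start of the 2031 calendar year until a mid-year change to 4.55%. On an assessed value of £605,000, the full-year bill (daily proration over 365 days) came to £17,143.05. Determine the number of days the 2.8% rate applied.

Let d = days at the first rate; then 365 − d days at the second rate.
£605,000 × [2.8%·d + 4.55%·(365−d)] / 365 = £17,143.05
Solving gives d = 358, so the new rate took effect on 25 Dec 2031.

358 days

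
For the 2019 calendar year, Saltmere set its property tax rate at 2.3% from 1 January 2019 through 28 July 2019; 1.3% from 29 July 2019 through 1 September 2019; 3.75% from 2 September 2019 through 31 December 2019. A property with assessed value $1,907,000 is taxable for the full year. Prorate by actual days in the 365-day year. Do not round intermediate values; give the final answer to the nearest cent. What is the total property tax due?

1 January – 28 July 2019: 209 days at 2.3% → $1,907,000 × 2.3% × 209/365 = $25,114.9288
29 July – 1 September 2019: 35 days at 1.3% → $1,907,000 × 1.3% × 35/365 = $2,377.2192
2 September – 31 December 2019: 121 days at 3.75% → $1,907,000 × 3.75% × 121/365 = $23,706.8836
Total = $51,199.0315

$51,199.03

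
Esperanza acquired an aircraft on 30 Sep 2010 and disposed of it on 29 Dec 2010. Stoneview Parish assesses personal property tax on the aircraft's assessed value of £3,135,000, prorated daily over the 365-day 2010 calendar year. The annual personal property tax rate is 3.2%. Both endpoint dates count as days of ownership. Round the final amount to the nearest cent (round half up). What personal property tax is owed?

£25,011.29

Days held (30 Sep – 29 Dec 2010): 91 out of 365
Tax = £3,135,000 × 3.2% × 91/365 = £25,011.2877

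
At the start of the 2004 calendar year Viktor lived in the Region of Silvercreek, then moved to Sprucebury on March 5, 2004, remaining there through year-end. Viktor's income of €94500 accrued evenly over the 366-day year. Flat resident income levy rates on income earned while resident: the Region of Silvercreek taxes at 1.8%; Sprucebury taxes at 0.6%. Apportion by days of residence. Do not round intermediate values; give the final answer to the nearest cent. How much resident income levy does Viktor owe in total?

The Region of Silvercreek, January 1 – March 4, 2004: 64 days → €94500 × 1.8% × 64/366 = €297.4426
Sprucebury, March 5 – December 31, 2004: 302 days → €94500 × 0.6% × 302/366 = €467.8525
Total = €765.2951

€765.30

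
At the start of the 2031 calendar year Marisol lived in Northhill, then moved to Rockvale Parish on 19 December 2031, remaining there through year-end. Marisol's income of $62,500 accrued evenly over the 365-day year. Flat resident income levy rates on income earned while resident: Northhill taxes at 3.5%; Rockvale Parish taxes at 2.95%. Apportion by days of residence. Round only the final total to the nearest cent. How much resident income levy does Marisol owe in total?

$2,175.26

Northhill, 1 January – 18 December 2031: 352 days → $62,500 × 3.5% × 352/365 = $2,109.5890
Rockvale Parish, 19 December – 31 December 2031: 13 days → $62,500 × 2.95% × 13/365 = $65.6678
Total = $2,175.2568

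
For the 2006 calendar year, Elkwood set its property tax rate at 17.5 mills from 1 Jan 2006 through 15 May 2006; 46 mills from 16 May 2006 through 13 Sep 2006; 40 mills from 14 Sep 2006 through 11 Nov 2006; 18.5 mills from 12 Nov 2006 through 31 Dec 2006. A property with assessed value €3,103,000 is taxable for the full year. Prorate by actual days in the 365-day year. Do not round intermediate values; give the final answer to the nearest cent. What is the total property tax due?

€95,330.11

1 Jan – 15 May 2006: 135 days at 17.5 mills → €3,103,000 × 1.75% × 135/365 = €20,084.4863
16 May – 13 Sep 2006: 121 days at 46 mills → €3,103,000 × 4.6% × 121/365 = €47,318.6247
14 Sep – 11 Nov 2006: 59 days at 40 mills → €3,103,000 × 4% × 59/365 = €20,063.2329
12 Nov – 31 Dec 2006: 50 days at 18.5 mills → €3,103,000 × 1.85% × 50/365 = €7,863.7671
Total = €95,330.1110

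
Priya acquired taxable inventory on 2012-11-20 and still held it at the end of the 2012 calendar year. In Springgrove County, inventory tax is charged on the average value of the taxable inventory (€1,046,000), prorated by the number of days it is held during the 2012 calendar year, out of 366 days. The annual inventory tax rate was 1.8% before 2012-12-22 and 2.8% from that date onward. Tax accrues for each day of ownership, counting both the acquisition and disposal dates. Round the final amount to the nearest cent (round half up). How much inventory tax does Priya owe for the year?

€2,446.38

2012-11-20 to 2012-12-21: 32 days at 1.8% → €1,046,000 × 1.8% × 32/366 = €1,646.1639
2012-12-22 to 2012-12-31: 10 days at 2.8% → €1,046,000 × 2.8% × 10/366 = €800.2186
Total = €2,446.3825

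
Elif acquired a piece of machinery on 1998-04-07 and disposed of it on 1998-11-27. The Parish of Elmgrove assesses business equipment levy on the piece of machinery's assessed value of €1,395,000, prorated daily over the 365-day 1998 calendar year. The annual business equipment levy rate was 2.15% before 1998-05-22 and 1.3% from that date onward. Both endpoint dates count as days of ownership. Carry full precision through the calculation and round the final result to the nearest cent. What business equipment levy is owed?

1998-04-07 to 1998-05-21: 45 days at 2.15% → €1,395,000 × 2.15% × 45/365 = €3,697.7055
1998-05-22 to 1998-11-27: 190 days at 1.3% → €1,395,000 × 1.3% × 190/365 = €9,440.1370
Total = €13,137.8425

€13,137.84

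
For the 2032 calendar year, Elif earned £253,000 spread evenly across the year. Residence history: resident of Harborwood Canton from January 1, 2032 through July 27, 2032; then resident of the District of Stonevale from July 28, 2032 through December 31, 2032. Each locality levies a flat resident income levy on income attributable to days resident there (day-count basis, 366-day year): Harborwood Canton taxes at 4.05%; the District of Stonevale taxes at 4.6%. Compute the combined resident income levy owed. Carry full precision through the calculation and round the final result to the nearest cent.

£10,843.40

Harborwood Canton, January 1 – July 27, 2032: 209 days → £253,000 × 4.05% × 209/366 = £5,851.1434
The District of Stonevale, July 28 – December 31, 2032: 157 days → £253,000 × 4.6% × 157/366 = £4,992.2568
Total = £10,843.4003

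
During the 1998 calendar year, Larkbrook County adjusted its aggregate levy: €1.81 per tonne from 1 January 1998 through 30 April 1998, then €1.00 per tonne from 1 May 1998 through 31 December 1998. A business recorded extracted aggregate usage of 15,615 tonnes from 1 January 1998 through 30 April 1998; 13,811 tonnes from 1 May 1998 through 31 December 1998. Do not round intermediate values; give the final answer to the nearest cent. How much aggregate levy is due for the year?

€42,074.15

1 January – 30 April 1998: 15,615 tonnes at €1.81/tonne → €28,263.15
1 May – 31 December 1998: 13,811 tonnes at €1.00/tonne → €13,811.00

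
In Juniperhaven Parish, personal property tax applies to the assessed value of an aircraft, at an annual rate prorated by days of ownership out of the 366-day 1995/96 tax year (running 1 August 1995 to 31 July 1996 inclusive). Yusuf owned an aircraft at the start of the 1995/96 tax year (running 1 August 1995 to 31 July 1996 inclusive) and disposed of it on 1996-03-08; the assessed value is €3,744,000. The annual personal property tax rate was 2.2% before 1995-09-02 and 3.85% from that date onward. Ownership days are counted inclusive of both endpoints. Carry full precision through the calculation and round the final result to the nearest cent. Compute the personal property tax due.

€81,636.59

1995-08-01 to 1995-09-01: 32 days at 2.2% → €3,744,000 × 2.2% × 32/366 = €7,201.5738
1995-09-02 to 1996-03-08: 189 days at 3.85% → €3,744,000 × 3.85% × 189/366 = €74,435.0164
Total = €81,636.5902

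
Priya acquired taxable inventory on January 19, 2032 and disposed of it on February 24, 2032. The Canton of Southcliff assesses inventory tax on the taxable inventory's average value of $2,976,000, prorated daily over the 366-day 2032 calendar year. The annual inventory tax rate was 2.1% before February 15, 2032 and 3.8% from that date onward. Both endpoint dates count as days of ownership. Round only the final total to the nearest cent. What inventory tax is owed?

$7,700.20

January 19 – February 14, 2032: 27 days at 2.1% → $2,976,000 × 2.1% × 27/366 = $4,610.3607
February 15 – February 24, 2032: 10 days at 3.8% → $2,976,000 × 3.8% × 10/366 = $3,089.8361
Total = $7,700.1967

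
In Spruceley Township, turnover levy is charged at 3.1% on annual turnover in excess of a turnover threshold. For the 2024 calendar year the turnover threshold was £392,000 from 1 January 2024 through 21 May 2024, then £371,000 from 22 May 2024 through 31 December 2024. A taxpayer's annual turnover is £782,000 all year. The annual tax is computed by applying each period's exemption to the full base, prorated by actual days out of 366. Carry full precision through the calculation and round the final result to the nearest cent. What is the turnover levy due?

1 January – 21 May 2024: 142 days, exemption £392,000 → (£782,000 − £392,000) × 3.1% × 142/366 = £4,690.6557
22 May – 31 December 2024: 224 days, exemption £371,000 → (£782,000 − £371,000) × 3.1% × 224/366 = £7,797.7705
Total = £12,488.4262

£12,488.43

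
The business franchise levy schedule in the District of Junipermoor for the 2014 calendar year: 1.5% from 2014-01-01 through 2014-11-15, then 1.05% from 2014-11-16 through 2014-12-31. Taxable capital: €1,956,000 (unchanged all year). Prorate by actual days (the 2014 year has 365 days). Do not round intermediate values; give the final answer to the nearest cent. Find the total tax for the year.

2014-01-01 to 2014-11-15: 319 days at 1.5% → €1,956,000 × 1.5% × 319/365 = €25,642.3562
2014-11-16 to 2014-12-31: 46 days at 1.05% → €1,956,000 × 1.05% × 46/365 = €2,588.3507
Total = €28,230.7068

€28,230.71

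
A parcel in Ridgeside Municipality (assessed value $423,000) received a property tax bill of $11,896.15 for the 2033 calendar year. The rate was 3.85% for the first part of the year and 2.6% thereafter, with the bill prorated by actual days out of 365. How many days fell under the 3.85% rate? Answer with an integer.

62 days

Let d = days at the first rate; then 365 − d days at the second rate.
$423,000 × [3.85%·d + 2.6%·(365−d)] / 365 = $11,896.15
Solving gives d = 62, so the new rate took effect on 4 March 2033.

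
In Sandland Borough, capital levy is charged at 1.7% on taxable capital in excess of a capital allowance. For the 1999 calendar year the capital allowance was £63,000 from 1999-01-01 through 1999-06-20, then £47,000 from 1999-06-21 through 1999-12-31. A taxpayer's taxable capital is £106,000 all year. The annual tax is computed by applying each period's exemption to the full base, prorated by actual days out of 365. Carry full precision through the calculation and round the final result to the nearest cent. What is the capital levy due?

1999-01-01 to 1999-06-20: 171 days, exemption £63,000 → (£106,000 − £63,000) × 1.7% × 171/365 = £342.4685
1999-06-21 to 1999-12-31: 194 days, exemption £47,000 → (£106,000 − £47,000) × 1.7% × 194/365 = £533.1014
Total = £875.5699

£875.57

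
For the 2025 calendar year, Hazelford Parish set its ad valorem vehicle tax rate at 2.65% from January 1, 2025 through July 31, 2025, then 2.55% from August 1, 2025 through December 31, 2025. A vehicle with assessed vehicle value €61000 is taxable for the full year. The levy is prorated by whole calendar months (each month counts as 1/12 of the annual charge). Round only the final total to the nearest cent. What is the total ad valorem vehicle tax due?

January 1 – July 31, 2025: 7 months at 2.65% → €61000 × 2.65% × 7/12 = €942.9583
August 1 – December 31, 2025: 5 months at 2.55% → €61000 × 2.55% × 5/12 = €648.1250
Total = €1591.0833

€1591.08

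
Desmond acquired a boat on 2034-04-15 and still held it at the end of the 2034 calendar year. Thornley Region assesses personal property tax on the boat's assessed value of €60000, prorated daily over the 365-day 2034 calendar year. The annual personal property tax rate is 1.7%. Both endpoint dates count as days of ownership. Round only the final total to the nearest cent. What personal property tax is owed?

Days held (2034-04-15 to 2034-12-31): 261 out of 365
Tax = €60000 × 1.7% × 261/365 = €729.3699

€729.37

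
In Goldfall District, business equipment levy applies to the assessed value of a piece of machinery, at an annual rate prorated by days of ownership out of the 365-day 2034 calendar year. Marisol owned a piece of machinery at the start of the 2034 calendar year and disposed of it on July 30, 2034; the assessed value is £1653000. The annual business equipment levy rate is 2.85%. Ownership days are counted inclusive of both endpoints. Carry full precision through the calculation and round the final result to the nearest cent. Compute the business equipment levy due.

£27233.74

Days held (January 1 – July 30, 2034): 211 out of 365
Tax = £1653000 × 2.85% × 211/365 = £27233.7411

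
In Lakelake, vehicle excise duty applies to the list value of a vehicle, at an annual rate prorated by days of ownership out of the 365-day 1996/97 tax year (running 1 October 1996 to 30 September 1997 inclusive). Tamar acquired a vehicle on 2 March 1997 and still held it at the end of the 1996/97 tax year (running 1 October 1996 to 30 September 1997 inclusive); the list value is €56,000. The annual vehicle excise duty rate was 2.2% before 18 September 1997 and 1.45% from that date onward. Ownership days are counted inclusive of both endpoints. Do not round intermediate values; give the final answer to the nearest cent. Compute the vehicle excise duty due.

€703.99

2 March – 17 September 1997: 200 days at 2.2% → €56,000 × 2.2% × 200/365 = €675.0685
18 September – 30 September 1997: 13 days at 1.45% → €56,000 × 1.45% × 13/365 = €28.9205
Total = €703.9890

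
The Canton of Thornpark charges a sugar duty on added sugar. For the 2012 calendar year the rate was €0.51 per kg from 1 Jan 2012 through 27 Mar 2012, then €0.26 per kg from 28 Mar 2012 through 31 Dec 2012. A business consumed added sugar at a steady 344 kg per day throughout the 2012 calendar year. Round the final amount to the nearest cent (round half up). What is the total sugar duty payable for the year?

€40217.04

1 Jan – 27 Mar 2012: 87 days × 344 kg/day = 29,928 kg at €0.51/kg → €15263.28
28 Mar – 31 Dec 2012: 279 days × 344 kg/day = 95,976 kg at €0.26/kg → €24953.76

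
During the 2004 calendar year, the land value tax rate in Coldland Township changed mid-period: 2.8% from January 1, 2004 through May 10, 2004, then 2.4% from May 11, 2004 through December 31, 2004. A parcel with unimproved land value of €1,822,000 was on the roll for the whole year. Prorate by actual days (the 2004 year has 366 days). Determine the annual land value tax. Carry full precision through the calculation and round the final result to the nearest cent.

January 1 – May 10, 2004: 131 days at 2.8% → €1,822,000 × 2.8% × 131/366 = €18,259.8251
May 11 – December 31, 2004: 235 days at 2.4% → €1,822,000 × 2.4% × 235/366 = €28,076.7213
Total = €46,336.5464

€46,336.55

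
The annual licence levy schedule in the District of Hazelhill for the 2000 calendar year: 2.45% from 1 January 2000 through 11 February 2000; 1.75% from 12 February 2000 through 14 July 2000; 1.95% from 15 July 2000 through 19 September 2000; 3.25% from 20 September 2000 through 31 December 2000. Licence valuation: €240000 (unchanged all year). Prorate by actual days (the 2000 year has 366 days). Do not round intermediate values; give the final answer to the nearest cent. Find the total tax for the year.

1 January – 11 February 2000: 42 days at 2.45% → €240000 × 2.45% × 42/366 = €674.7541
12 February – 14 July 2000: 154 days at 1.75% → €240000 × 1.75% × 154/366 = €1767.2131
15 July – 19 September 2000: 67 days at 1.95% → €240000 × 1.95% × 67/366 = €856.7213
20 September – 31 December 2000: 103 days at 3.25% → €240000 × 3.25% × 103/366 = €2195.0820
Total = €5493.7705

€5493.77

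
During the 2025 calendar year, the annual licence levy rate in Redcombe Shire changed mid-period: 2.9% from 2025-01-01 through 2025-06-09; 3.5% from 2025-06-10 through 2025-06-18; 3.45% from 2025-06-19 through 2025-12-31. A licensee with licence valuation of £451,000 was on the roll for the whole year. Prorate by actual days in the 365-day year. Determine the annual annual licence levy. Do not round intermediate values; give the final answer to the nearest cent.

2025-01-01 to 2025-06-09: 160 days at 2.9% → £451,000 × 2.9% × 160/365 = £5,733.2603
2025-06-10 to 2025-06-18: 9 days at 3.5% → £451,000 × 3.5% × 9/365 = £389.2192
2025-06-19 to 2025-12-31: 196 days at 3.45% → £451,000 × 3.45% × 196/365 = £8,355.2384
Total = £14,477.7178

£14,477.72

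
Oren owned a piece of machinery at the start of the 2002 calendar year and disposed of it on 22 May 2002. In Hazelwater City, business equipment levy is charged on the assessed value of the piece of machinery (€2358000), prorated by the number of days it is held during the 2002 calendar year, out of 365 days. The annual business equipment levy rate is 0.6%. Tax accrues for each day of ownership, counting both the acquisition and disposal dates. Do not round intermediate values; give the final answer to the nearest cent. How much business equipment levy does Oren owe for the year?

€5504.15

Days held (1 Jan – 22 May 2002): 142 out of 365
Tax = €2358000 × 0.6% × 142/365 = €5504.1534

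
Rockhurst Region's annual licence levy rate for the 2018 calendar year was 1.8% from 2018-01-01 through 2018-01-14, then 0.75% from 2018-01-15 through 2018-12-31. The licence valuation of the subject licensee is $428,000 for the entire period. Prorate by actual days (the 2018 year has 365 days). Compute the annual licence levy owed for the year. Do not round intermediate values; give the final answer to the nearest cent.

2018-01-01 to 2018-01-14: 14 days at 1.8% → $428,000 × 1.8% × 14/365 = $295.4959
2018-01-15 to 2018-12-31: 351 days at 0.75% → $428,000 × 0.75% × 351/365 = $3,086.8767
Total = $3,382.3726

$3,382.37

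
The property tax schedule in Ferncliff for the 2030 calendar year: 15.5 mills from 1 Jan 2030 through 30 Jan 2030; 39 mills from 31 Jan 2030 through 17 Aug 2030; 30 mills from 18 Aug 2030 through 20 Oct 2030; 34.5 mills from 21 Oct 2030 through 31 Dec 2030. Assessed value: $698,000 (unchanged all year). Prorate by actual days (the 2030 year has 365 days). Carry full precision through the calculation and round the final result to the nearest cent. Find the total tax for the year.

1 Jan – 30 Jan 2030: 30 days at 15.5 mills → $698,000 × 1.55% × 30/365 = $889.2329
31 Jan – 17 Aug 2030: 199 days at 39 mills → $698,000 × 3.9% × 199/365 = $14,841.5836
18 Aug – 20 Oct 2030: 64 days at 30 mills → $698,000 × 3% × 64/365 = $3,671.6712
21 Oct – 31 Dec 2030: 72 days at 34.5 mills → $698,000 × 3.45% × 72/365 = $4,750.2247
Total = $24,152.7123

$24,152.71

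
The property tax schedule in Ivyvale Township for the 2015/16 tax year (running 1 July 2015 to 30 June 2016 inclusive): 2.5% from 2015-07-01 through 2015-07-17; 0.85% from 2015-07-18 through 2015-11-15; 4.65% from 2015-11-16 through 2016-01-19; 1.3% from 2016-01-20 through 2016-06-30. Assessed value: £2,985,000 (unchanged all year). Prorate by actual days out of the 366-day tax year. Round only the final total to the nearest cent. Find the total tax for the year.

2015-07-01 to 2015-07-17: 17 days at 2.5% → £2,985,000 × 2.5% × 17/366 = £3,466.1885
2015-07-18 to 2015-11-15: 121 days at 0.85% → £2,985,000 × 0.85% × 121/366 = £8,388.1762
2015-11-16 to 2016-01-19: 65 days at 4.65% → £2,985,000 × 4.65% × 65/366 = £24,650.7172
2016-01-20 to 2016-06-30: 163 days at 1.3% → £2,985,000 × 1.3% × 163/366 = £17,282.0082
Total = £53,787.0902

£53,787.09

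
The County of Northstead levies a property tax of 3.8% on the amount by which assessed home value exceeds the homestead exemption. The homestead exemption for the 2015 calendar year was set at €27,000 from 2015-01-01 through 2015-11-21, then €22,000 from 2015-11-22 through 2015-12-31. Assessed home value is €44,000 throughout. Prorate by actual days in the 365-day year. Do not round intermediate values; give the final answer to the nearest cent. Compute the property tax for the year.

2015-01-01 to 2015-11-21: 325 days, exemption €27,000 → (€44,000 − €27,000) × 3.8% × 325/365 = €575.2055
2015-11-22 to 2015-12-31: 40 days, exemption €22,000 → (€44,000 − €22,000) × 3.8% × 40/365 = €91.6164
Total = €666.8219

€666.82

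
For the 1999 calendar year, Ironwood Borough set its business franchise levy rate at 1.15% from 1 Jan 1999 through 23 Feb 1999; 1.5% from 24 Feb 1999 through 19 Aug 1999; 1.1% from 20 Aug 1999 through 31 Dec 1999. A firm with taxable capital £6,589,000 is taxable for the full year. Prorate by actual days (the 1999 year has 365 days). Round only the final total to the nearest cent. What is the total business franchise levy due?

1 Jan – 23 Feb 1999: 54 days at 1.15% → £6,589,000 × 1.15% × 54/365 = £11,210.3260
24 Feb – 19 Aug 1999: 177 days at 1.5% → £6,589,000 × 1.5% × 177/365 = £47,928.2055
20 Aug – 31 Dec 1999: 134 days at 1.1% → £6,589,000 × 1.1% × 134/365 = £26,608.7288
Total = £85,747.2603

£85,747.26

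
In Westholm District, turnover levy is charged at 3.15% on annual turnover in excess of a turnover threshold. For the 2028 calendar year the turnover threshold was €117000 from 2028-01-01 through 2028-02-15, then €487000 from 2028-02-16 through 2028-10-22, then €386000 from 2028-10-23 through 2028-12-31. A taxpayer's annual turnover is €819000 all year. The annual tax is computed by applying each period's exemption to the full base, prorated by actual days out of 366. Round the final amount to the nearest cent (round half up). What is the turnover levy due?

€12531.32

2028-01-01 to 2028-02-15: 46 days, exemption €117000 → (€819000 − €117000) × 3.15% × 46/366 = €2779.2295
2028-02-16 to 2028-10-22: 250 days, exemption €487000 → (€819000 − €487000) × 3.15% × 250/366 = €7143.4426
2028-10-23 to 2028-12-31: 70 days, exemption €386000 → (€819000 − €386000) × 3.15% × 70/366 = €2608.6475
Total = €12531.3197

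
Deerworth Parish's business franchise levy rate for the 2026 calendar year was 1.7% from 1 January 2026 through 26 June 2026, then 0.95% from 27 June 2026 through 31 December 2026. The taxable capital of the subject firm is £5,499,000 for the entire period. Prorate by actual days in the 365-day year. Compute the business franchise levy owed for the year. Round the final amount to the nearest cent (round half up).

1 January – 26 June 2026: 177 days at 1.7% → £5,499,000 × 1.7% × 177/365 = £45,332.8521
27 June – 31 December 2026: 188 days at 0.95% → £5,499,000 × 0.95% × 188/365 = £26,907.4356
Total = £72,240.2877

£72,240.29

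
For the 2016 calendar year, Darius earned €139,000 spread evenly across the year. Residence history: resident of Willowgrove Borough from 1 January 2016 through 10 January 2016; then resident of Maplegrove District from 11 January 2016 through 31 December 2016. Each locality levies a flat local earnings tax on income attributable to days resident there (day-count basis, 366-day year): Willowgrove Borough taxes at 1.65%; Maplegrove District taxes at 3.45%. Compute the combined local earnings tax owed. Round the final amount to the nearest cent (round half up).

€4,727.14

Willowgrove Borough, 1 January – 10 January 2016: 10 days → €139,000 × 1.65% × 10/366 = €62.6639
Maplegrove District, 11 January – 31 December 2016: 356 days → €139,000 × 3.45% × 356/366 = €4,664.4754
Total = €4,727.1393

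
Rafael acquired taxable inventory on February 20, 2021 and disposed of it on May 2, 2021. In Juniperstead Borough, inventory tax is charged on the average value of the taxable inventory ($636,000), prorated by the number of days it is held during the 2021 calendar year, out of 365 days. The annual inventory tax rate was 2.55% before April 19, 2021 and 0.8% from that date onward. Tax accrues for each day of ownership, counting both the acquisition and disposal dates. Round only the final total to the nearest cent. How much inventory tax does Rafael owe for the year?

$2,772.26

February 20 – April 18, 2021: 58 days at 2.55% → $636,000 × 2.55% × 58/365 = $2,577.1068
April 19 – May 2, 2021: 14 days at 0.8% → $636,000 × 0.8% × 14/365 = $195.1562
Total = $2,772.2630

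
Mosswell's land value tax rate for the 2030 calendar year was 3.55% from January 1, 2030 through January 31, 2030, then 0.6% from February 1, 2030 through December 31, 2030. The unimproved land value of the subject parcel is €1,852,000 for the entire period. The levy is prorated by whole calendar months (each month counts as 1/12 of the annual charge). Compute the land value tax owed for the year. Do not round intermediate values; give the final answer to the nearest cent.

€15,664.83

January 1 – January 31, 2030: 1 month at 3.55% → €1,852,000 × 3.55% × 1/12 = €5,478.8333
February 1 – December 31, 2030: 11 months at 0.6% → €1,852,000 × 0.6% × 11/12 = €10,186.0000
Total = €15,664.8333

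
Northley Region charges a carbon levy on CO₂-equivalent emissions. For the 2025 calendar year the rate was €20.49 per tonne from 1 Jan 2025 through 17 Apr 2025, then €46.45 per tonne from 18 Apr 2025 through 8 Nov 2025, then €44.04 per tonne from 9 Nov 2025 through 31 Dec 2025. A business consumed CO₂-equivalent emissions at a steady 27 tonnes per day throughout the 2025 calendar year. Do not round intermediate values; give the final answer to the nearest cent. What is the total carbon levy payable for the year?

€379317.60

1 Jan – 17 Apr 2025: 107 days × 27 tonnes/day = 2,889 tonnes at €20.49/tonne → €59195.61
18 Apr – 8 Nov 2025: 205 days × 27 tonnes/day = 5,535 tonnes at €46.45/tonne → €257100.75
9 Nov – 31 Dec 2025: 53 days × 27 tonnes/day = 1,431 tonnes at €44.04/tonne → €63021.24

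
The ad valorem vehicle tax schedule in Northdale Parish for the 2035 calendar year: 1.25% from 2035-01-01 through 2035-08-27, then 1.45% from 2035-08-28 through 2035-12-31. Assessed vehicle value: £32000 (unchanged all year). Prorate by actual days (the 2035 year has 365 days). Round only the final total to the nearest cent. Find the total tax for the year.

2035-01-01 to 2035-08-27: 239 days at 1.25% → £32000 × 1.25% × 239/365 = £261.9178
2035-08-28 to 2035-12-31: 126 days at 1.45% → £32000 × 1.45% × 126/365 = £160.1753
Total = £422.0932

£422.09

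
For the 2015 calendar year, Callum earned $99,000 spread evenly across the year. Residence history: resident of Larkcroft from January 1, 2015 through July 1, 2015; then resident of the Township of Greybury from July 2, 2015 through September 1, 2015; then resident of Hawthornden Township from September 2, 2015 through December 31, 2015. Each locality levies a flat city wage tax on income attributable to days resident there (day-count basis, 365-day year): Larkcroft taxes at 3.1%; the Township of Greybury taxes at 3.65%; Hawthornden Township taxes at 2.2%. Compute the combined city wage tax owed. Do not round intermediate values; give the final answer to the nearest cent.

Larkcroft, January 1 – July 1, 2015: 182 days → $99,000 × 3.1% × 182/365 = $1,530.2959
The Township of Greybury, July 2 – September 1, 2015: 62 days → $99,000 × 3.65% × 62/365 = $613.8000
Hawthornden Township, September 2 – December 31, 2015: 121 days → $99,000 × 2.2% × 121/365 = $722.0219
Total = $2,866.1178

$2,866.12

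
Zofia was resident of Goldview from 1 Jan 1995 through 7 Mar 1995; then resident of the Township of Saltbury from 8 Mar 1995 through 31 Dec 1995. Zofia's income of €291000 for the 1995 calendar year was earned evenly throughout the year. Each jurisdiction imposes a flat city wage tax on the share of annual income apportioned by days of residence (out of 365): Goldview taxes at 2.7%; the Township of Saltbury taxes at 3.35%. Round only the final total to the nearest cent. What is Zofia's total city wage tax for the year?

Goldview, 1 Jan – 7 Mar 1995: 66 days → €291000 × 2.7% × 66/365 = €1420.7178
The Township of Saltbury, 8 Mar – 31 Dec 1995: 299 days → €291000 × 3.35% × 299/365 = €7985.7575
Total = €9406.4753

€9406.48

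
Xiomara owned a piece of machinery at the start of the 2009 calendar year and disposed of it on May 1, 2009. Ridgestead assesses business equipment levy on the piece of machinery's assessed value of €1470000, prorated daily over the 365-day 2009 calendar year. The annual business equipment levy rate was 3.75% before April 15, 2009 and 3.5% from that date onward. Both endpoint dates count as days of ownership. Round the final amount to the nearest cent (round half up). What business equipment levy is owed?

€18103.15

January 1 – April 14, 2009: 104 days at 3.75% → €1470000 × 3.75% × 104/365 = €15706.8493
April 15 – May 1, 2009: 17 days at 3.5% → €1470000 × 3.5% × 17/365 = €2396.3014
Total = €18103.1507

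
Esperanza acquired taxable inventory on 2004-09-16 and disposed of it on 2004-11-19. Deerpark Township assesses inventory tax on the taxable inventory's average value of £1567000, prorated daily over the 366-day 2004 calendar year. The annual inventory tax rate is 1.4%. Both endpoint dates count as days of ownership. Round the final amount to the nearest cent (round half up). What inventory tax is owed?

Days held (2004-09-16 to 2004-11-19): 65 out of 366
Tax = £1567000 × 1.4% × 65/366 = £3896.0929

£3896.09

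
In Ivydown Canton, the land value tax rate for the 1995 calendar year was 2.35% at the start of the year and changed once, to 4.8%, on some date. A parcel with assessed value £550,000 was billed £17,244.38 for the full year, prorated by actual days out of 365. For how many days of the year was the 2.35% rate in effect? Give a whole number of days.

248 days

Let d = days at the first rate; then 365 − d days at the second rate.
£550,000 × [2.35%·d + 4.8%·(365−d)] / 365 = £17,244.38
Solving gives d = 248, so the new rate took effect on September 6, 1995.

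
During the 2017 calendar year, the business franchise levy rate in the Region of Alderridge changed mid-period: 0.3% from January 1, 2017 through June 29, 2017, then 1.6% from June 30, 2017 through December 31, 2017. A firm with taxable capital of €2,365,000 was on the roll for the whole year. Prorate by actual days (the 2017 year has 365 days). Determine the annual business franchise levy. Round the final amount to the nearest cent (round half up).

January 1 – June 29, 2017: 180 days at 0.3% → €2,365,000 × 0.3% × 180/365 = €3,498.9041
June 30 – December 31, 2017: 185 days at 1.6% → €2,365,000 × 1.6% × 185/365 = €19,179.1781
Total = €22,678.0822

€22,678.08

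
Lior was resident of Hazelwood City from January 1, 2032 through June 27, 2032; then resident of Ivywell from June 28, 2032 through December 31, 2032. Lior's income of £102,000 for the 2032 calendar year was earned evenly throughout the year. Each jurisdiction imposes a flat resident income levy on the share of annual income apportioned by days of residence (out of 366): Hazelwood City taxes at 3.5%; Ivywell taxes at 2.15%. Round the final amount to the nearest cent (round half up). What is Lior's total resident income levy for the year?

£2,866.45

Hazelwood City, January 1 – June 27, 2032: 179 days → £102,000 × 3.5% × 179/366 = £1,745.9836
Ivywell, June 28 – December 31, 2032: 187 days → £102,000 × 2.15% × 187/366 = £1,120.4672
Total = £2,866.4508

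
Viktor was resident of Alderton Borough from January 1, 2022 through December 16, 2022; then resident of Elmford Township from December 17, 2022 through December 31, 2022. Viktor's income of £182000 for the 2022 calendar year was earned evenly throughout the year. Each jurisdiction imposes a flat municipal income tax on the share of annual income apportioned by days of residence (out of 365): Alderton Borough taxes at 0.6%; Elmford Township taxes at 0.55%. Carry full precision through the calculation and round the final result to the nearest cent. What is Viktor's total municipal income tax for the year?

£1088.26

Alderton Borough, January 1 – December 16, 2022: 350 days → £182000 × 0.6% × 350/365 = £1047.1233
Elmford Township, December 17 – December 31, 2022: 15 days → £182000 × 0.55% × 15/365 = £41.1370
Total = £1088.2603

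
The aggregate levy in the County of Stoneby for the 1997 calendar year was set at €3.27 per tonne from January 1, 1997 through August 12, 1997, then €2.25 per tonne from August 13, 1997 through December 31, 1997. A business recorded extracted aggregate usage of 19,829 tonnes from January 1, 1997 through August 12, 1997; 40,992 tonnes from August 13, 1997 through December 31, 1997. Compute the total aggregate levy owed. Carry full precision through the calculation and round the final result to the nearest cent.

€157,072.83

January 1 – August 12, 1997: 19,829 tonnes at €3.27/tonne → €64,840.83
August 13 – December 31, 1997: 40,992 tonnes at €2.25/tonne → €92,232.00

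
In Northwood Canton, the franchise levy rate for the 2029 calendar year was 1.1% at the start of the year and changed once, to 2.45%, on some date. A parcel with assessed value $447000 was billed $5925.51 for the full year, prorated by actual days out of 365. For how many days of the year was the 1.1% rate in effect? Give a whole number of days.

304 days

Let d = days at the first rate; then 365 − d days at the second rate.
$447000 × [1.1%·d + 2.45%·(365−d)] / 365 = $5925.51
Solving gives d = 304, so the new rate took effect on 1 November 2029.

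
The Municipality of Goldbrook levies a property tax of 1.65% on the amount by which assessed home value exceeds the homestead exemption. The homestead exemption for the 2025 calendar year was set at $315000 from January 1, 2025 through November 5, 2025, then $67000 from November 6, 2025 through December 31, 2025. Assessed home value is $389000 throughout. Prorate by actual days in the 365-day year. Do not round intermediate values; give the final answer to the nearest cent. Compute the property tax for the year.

$1848.81

January 1 – November 5, 2025: 309 days, exemption $315000 → ($389000 − $315000) × 1.65% × 309/365 = $1033.6685
November 6 – December 31, 2025: 56 days, exemption $67000 → ($389000 − $67000) × 1.65% × 56/365 = $815.1452
Total = $1848.8137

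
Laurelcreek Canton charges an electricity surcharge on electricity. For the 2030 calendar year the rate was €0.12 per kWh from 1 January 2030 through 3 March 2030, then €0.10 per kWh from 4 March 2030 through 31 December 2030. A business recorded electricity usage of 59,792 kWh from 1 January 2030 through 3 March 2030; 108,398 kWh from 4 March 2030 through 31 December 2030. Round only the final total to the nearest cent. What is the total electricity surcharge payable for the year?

1 January – 3 March 2030: 59,792 kWh at €0.12/kWh → €7,175.04
4 March – 31 December 2030: 108,398 kWh at €0.10/kWh → €10,839.80

€18,014.84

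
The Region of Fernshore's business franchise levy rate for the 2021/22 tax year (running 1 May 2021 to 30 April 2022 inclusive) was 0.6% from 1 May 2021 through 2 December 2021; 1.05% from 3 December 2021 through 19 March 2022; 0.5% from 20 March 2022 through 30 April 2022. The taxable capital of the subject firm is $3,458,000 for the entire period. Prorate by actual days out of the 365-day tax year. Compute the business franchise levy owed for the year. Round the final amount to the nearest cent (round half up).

1 May – 2 December 2021: 216 days at 0.6% → $3,458,000 × 0.6% × 216/365 = $12,278.2685
3 December 2021 – 19 March 2022: 107 days at 1.05% → $3,458,000 × 1.05% × 107/365 = $10,644.0082
20 March – 30 April 2022: 42 days at 0.5% → $3,458,000 × 0.5% × 42/365 = $1,989.5342
Total = $24,911.8110

$24,911.81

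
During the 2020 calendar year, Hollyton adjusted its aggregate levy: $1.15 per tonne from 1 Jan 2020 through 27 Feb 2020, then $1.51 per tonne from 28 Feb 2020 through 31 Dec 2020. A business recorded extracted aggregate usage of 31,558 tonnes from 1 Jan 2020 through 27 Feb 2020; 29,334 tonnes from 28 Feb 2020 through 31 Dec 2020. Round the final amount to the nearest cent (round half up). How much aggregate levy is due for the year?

1 Jan – 27 Feb 2020: 31,558 tonnes at $1.15/tonne → $36291.70
28 Feb – 31 Dec 2020: 29,334 tonnes at $1.51/tonne → $44294.34

$80586.04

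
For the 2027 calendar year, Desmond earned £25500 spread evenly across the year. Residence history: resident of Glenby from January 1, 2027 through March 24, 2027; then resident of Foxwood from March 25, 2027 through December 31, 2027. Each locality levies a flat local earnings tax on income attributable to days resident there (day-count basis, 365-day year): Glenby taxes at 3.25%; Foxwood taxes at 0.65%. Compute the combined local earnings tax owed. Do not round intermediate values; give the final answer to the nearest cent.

£316.51

Glenby, January 1 – March 24, 2027: 83 days → £25500 × 3.25% × 83/365 = £188.4555
Foxwood, March 25 – December 31, 2027: 282 days → £25500 × 0.65% × 282/365 = £128.0589
Total = £316.5144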